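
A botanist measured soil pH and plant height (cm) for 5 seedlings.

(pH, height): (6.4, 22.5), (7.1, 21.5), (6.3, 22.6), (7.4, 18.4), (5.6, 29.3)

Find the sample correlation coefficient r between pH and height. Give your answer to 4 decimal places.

-0.9330

n = 5, Σx = 32.8, Σy = 114.3, Σx² = 217.18, Σy² = 2676.31, Σxy = 739.27
nΣxy − ΣxΣy = 3696.35 − 3749.04 = -52.69
nΣx² − (Σx)² = 1085.9 − 1075.84 = 10.06; nΣy² − (Σy)² = 13381.55 − 13064.49 = 317.06
r = -52.69 / √(10.06 × 317.06) = -52.69 / 56.4768 ≈ -0.9330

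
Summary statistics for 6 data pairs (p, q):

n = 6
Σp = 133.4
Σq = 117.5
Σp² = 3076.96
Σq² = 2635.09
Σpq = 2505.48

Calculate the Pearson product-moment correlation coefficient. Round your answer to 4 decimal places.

r = (nΣpq − ΣpΣq) / √[(nΣp² − (Σp)²)(nΣq² − (Σq)²)]
Numerator: 6×2505.48 − 133.4×117.5 = -641.62
Denominator: √[(18461.76 − 17795.56)(15810.54 − 13806.25)] = √[666.2 × 2004.29] = 1155.5336
r = -641.62 / 1155.5336 ≈ -0.5553

-0.5553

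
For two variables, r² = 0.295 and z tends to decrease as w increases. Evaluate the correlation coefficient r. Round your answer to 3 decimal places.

|r| = √0.295 = 0.543
The association is negative, so r = −0.543.

-0.543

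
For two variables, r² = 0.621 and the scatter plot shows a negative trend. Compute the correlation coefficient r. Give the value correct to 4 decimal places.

|r| = √0.621 = 0.7880
The association is negative, so r = −0.7880.

-0.7880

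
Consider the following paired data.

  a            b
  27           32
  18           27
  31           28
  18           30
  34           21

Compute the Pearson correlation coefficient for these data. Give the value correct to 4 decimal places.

-0.4959

n = 5, Σa = 128, Σb = 138, Σa² = 3494, Σb² = 3878, Σab = 3472
nΣab − ΣaΣb = 17360 − 17664 = -304
nΣa² − (Σa)² = 17470 − 16384 = 1086; nΣb² − (Σb)² = 19390 − 19044 = 346
r = -304 / √(1086 × 346) = -304 / 612.9894 ≈ -0.4959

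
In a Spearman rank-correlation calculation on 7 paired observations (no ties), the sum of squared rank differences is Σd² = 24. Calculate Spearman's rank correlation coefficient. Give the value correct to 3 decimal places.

ρ = 1 − 6Σd² / [n(n²−1)] = 1 − 6×24 / (7×48)
  = 1 − 144/336 = 1 − 0.4286 ≈ 0.571

0.571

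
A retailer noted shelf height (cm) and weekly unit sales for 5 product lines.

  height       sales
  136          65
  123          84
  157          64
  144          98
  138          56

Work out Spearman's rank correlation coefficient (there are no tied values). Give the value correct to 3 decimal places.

-0.200

Rank height: 2, 1, 5, 4, 3
Rank sales: 3, 4, 2, 5, 1
d = rank(height) − rank(sales): -1, -3, 3, -1, 2; Σd² = 24
ρ = 1 − 6Σd² / [n(n²−1)] = 1 − 6×24 / (5×24) = 1 − 144/120 ≈ -0.200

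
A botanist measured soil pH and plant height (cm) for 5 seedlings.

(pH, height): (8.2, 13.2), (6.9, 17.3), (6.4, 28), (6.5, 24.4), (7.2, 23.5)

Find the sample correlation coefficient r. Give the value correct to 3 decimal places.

-0.841

n = 5, Σx = 35.2, Σy = 106.4, Σx² = 249.9, Σy² = 2405.14, Σxy = 734.61
nΣxy − ΣxΣy = 3673.05 − 3745.28 = -72.23
nΣx² − (Σx)² = 1249.5 − 1239.04 = 10.46; nΣy² − (Σy)² = 12025.7 − 11320.96 = 704.74
r = -72.23 / √(10.46 × 704.74) = -72.23 / 85.8579 ≈ -0.841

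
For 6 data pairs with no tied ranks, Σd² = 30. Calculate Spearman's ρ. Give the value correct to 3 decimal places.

0.143

ρ = 1 − 6Σd² / [n(n²−1)] = 1 − 6×30 / (6×35)
  = 1 − 180/210 = 1 − 0.8571 ≈ 0.143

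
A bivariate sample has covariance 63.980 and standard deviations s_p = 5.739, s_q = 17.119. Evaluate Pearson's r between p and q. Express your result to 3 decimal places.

r = Cov(p,q) / (s_p · s_q) = 63.980 / (5.739 × 17.119)
  = 63.980 / 98.2459 ≈ 0.651

0.651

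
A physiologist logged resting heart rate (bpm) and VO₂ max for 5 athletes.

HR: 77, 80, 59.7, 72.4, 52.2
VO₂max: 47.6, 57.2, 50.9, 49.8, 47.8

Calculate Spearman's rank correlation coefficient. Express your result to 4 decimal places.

0.3000

Rank HR: 4, 5, 2, 3, 1
Rank VO₂max: 1, 5, 4, 3, 2
d = rank(HR) − rank(VO₂max): 3, 0, -2, 0, -1; Σd² = 14
ρ = 1 − 6Σd² / [n(n²−1)] = 1 − 6×14 / (5×24) = 1 − 84/120 ≈ 0.3000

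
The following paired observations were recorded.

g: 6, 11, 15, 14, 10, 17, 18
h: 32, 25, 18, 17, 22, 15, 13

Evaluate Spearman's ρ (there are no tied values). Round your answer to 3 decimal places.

-0.929

Rank g: 1, 3, 5, 4, 2, 6, 7
Rank h: 7, 6, 4, 3, 5, 2, 1
d = rank(g) − rank(h): -6, -3, 1, 1, -3, 4, 6; Σd² = 108
ρ = 1 − 6Σd² / [n(n²−1)] = 1 − 6×108 / (7×48) = 1 − 648/336 ≈ -0.929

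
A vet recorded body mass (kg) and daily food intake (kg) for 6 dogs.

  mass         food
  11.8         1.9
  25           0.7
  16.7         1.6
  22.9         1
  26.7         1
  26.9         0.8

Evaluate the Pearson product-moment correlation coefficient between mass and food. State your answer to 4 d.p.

n = 6, Σx = 130, Σy = 7, Σx² = 3004.04, Σy² = 9.3, Σxy = 137.76
nΣxy − ΣxΣy = 826.56 − 910 = -83.44
nΣx² − (Σx)² = 18024.24 − 16900 = 1124.24; nΣy² − (Σy)² = 55.8 − 49 = 6.8
r = -83.44 / √(1124.24 × 6.8) = -83.44 / 87.4347 ≈ -0.9543

-0.9543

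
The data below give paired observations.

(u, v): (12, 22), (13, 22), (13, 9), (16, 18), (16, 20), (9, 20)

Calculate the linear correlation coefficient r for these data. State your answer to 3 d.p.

n = 6, Σu = 79, Σv = 111, Σu² = 1075, Σv² = 2173, Σuv = 1455
nΣuv − ΣuΣv = 8730 − 8769 = -39
nΣu² − (Σu)² = 6450 − 6241 = 209; nΣv² − (Σv)² = 13038 − 12321 = 717
r = -39 / √(209 × 717) = -39 / 387.1085 ≈ -0.101

-0.101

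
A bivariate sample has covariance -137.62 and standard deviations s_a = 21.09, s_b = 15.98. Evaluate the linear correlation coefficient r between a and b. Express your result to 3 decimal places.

-0.408

r = Cov(a,b) / (s_a · s_b) = -137.62 / (21.09 × 15.98)
  = -137.62 / 337.0182 ≈ -0.408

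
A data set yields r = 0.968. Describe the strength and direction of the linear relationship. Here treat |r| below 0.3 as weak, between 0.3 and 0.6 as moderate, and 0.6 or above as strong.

r = 0.968 > 0 so the relationship is positive.
|r| = 0.968, which falls in the strong range.

strong positive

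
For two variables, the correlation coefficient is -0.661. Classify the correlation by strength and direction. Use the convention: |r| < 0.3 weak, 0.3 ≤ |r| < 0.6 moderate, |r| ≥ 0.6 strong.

r = -0.661 < 0 so the relationship is negative.
|r| = 0.661, which falls in the strong range.

strong negative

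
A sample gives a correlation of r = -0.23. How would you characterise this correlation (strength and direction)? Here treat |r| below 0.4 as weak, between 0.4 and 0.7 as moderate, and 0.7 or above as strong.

r = -0.23 < 0 so the relationship is negative.
|r| = 0.23, which falls in the weak range.

weak negative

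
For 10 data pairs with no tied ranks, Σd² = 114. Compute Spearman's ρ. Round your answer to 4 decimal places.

0.3091

ρ = 1 − 6Σd² / [n(n²−1)] = 1 − 6×114 / (10×99)
  = 1 − 684/990 = 1 − 0.69091 ≈ 0.3091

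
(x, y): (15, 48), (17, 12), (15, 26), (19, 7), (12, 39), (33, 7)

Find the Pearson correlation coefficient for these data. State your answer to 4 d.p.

n = 6, Σx = 111, Σy = 139, Σx² = 2333, Σy² = 4743, Σxy = 2146
nΣxy − ΣxΣy = 12876 − 15429 = -2553
nΣx² − (Σx)² = 13998 − 12321 = 1677; nΣy² − (Σy)² = 28458 − 19321 = 9137
r = -2553 / √(1677 × 9137) = -2553 / 3914.4283 ≈ -0.6522

-0.6522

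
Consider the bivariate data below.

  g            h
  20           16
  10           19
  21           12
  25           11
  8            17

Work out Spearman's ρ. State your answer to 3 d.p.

-0.900

Rank g: 3, 2, 4, 5, 1
Rank h: 3, 5, 2, 1, 4
d = rank(g) − rank(h): 0, -3, 2, 4, -3; Σd² = 38
ρ = 1 − 6Σd² / [n(n²−1)] = 1 − 6×38 / (5×24) = 1 − 228/120 ≈ -0.900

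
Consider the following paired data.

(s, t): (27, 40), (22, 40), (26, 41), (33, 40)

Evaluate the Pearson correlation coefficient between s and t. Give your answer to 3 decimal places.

-0.147

n = 4, Σs = 108, Σt = 161, Σs² = 2978, Σt² = 6481, Σst = 4346
nΣst − ΣsΣt = 17384 − 17388 = -4
nΣs² − (Σs)² = 11912 − 11664 = 248; nΣt² − (Σt)² = 25924 − 25921 = 3
r = -4 / √(248 × 3) = -4 / 27.2764 ≈ -0.147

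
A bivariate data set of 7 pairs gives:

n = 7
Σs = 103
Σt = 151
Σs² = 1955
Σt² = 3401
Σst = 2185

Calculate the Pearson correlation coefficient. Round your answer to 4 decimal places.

r = (nΣst − ΣsΣt) / √[(nΣs² − (Σs)²)(nΣt² − (Σt)²)]
Numerator: 7×2185 − 103×151 = -258
Denominator: √[(13685 − 10609)(23807 − 22801)] = √[3076 × 1006] = 1759.1066
r = -258 / 1759.1066 ≈ -0.1467

-0.1467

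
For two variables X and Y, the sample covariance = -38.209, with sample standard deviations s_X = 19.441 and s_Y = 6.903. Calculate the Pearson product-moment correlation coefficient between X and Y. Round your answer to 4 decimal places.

-0.2847

r = Cov(X,Y) / (s_X · s_Y) = -38.209 / (19.441 × 6.903)
  = -38.209 / 134.2012 ≈ -0.2847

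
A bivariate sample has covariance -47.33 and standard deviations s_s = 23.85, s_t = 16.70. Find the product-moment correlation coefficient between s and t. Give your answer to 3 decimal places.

r = Cov(s,t) / (s_s · s_t) = -47.33 / (23.85 × 16.70)
  = -47.33 / 398.2950 ≈ -0.119

-0.119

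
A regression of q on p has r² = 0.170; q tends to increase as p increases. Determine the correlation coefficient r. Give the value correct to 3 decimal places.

|r| = √0.170 = 0.412
The association is positive, so r = 0.412.

0.412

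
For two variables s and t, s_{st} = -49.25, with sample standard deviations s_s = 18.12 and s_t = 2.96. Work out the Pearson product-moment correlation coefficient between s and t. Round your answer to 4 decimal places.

-0.9182

r = Cov(s,t) / (s_s · s_t) = -49.25 / (18.12 × 2.96)
  = -49.25 / 53.6352 ≈ -0.9182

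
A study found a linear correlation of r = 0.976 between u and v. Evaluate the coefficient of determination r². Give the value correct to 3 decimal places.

0.953

r² = (0.976)² = 0.953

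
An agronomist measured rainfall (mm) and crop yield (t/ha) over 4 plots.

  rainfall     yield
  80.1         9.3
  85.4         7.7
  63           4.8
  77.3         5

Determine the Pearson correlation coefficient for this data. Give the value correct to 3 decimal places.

n = 4, Σx = 305.8, Σy = 26.8, Σx² = 23653.46, Σy² = 193.82, Σxy = 2091.41
nΣxy − ΣxΣy = 8365.64 − 8195.44 = 170.2
nΣx² − (Σx)² = 94613.84 − 93513.64 = 1100.2; nΣy² − (Σy)² = 775.28 − 718.24 = 57.04
r = 170.2 / √(1100.2 × 57.04) = 170.2 / 250.5103 ≈ 0.679

0.679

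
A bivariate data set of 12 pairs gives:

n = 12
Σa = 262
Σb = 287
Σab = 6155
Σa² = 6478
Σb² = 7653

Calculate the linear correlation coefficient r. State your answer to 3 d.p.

r = (nΣab − ΣaΣb) / √[(nΣa² − (Σa)²)(nΣb² − (Σb)²)]
Numerator: 12×6155 − 262×287 = -1334
Denominator: √[(77736 − 68644)(91836 − 82369)] = √[9092 × 9467] = 9277.6055
r = -1334 / 9277.6055 ≈ -0.144

-0.144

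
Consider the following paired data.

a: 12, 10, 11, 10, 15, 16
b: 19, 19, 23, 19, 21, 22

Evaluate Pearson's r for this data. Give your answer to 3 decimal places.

0.484

n = 6, Σa = 74, Σb = 123, Σa² = 946, Σb² = 2537, Σab = 1528
nΣab − ΣaΣb = 9168 − 9102 = 66
nΣa² − (Σa)² = 5676 − 5476 = 200; nΣb² − (Σb)² = 15222 − 15129 = 93
r = 66 / √(200 × 93) = 66 / 136.3818 ≈ 0.484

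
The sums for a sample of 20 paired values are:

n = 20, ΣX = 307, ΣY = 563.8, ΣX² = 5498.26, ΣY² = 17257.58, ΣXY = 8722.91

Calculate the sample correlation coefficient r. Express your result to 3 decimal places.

0.066

r = (nΣXY − ΣXΣY) / √[(nΣX² − (ΣX)²)(nΣY² − (ΣY)²)]
Numerator: 20×8722.91 − 307×563.8 = 1371.6
Denominator: √[(109965.2 − 94249)(345151.6 − 317870.44)] = √[15716.2 × 27281.16] = 20706.4282
r = 1371.6 / 20706.4282 ≈ 0.066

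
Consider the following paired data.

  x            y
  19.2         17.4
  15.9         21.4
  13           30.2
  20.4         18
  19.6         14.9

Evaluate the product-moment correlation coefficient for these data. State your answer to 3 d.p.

-0.938

n = 5, Σx = 88.1, Σy = 101.9, Σx² = 1590.77, Σy² = 2218.77, Σxy = 1726.18
nΣxy − ΣxΣy = 8630.9 − 8977.39 = -346.49
nΣx² − (Σx)² = 7953.85 − 7761.61 = 192.24; nΣy² − (Σy)² = 11093.85 − 10383.61 = 710.24
r = -346.49 / √(192.24 × 710.24) = -346.49 / 369.5085 ≈ -0.938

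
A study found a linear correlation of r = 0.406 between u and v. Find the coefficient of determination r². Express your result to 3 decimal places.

0.165

r² = (0.406)² = 0.165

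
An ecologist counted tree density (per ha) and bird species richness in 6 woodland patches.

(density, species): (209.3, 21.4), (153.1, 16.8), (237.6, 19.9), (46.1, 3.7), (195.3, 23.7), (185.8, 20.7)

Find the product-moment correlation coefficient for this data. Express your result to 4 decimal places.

0.9241

n = 6, Σx = 1027.2, Σy = 106.2, Σx² = 198488.8, Σy² = 2140.08, Σxy = 20424.58
nΣxy − ΣxΣy = 122547.48 − 109088.64 = 13458.84
nΣx² − (Σx)² = 1190932.8 − 1055139.84 = 135792.96; nΣy² − (Σy)² = 12840.48 − 11278.44 = 1562.04
r = 13458.84 / √(135792.96 × 1562.04) = 13458.84 / 14564.1352 ≈ 0.9241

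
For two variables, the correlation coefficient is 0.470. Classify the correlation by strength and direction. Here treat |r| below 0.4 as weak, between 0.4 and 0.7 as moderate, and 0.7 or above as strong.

moderate positive

r = 0.470 > 0 so the relationship is positive.
|r| = 0.470, which falls in the moderate range.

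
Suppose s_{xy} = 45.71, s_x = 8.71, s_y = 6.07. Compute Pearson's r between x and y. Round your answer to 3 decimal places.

0.865

r = Cov(x,y) / (s_x · s_y) = 45.71 / (8.71 × 6.07)
  = 45.71 / 52.8697 ≈ 0.865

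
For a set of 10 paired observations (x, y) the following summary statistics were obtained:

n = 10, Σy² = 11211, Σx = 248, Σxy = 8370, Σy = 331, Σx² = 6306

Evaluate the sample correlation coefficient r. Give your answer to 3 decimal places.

0.809

r = (nΣxy − ΣxΣy) / √[(nΣx² − (Σx)²)(nΣy² − (Σy)²)]
Numerator: 10×8370 − 248×331 = 1612
Denominator: √[(63060 − 61504)(112110 − 109561)] = √[1556 × 2549] = 1991.5431
r = 1612 / 1991.5431 ≈ 0.809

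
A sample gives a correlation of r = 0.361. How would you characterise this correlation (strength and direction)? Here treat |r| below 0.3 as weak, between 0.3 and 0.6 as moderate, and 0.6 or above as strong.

r = 0.361 > 0 so the relationship is positive.
|r| = 0.361, which falls in the moderate range.

moderate positive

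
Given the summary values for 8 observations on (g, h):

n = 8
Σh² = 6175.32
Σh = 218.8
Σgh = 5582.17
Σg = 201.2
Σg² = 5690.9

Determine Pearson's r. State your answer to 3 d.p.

0.229

r = (nΣgh − ΣgΣh) / √[(nΣg² − (Σg)²)(nΣh² − (Σh)²)]
Numerator: 8×5582.17 − 201.2×218.8 = 634.8
Denominator: √[(45527.2 − 40481.44)(49402.56 − 47873.44)] = √[5045.76 × 1529.12] = 2777.6919
r = 634.8 / 2777.6919 ≈ 0.229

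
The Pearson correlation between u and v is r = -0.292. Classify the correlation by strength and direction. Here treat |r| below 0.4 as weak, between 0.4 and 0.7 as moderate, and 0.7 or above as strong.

r = -0.292 < 0 so the relationship is negative.
|r| = 0.292, which falls in the weak range.

weak negative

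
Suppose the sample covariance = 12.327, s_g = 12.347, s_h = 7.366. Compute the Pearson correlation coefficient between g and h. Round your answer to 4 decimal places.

r = Cov(g,h) / (s_g · s_h) = 12.327 / (12.347 × 7.366)
  = 12.327 / 90.9480 ≈ 0.1355

0.1355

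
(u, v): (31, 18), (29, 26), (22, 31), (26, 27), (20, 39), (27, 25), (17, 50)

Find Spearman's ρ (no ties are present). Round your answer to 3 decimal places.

Rank u: 7, 6, 3, 4, 2, 5, 1
Rank v: 1, 3, 5, 4, 6, 2, 7
d = rank(u) − rank(v): 6, 3, -2, 0, -4, 3, -6; Σd² = 110
ρ = 1 − 6Σd² / [n(n²−1)] = 1 − 6×110 / (7×48) = 1 − 660/336 ≈ -0.964

-0.964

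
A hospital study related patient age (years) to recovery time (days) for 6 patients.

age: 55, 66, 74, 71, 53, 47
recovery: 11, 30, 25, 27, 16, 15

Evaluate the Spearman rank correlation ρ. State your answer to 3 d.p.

0.600

Rank age: 3, 4, 6, 5, 2, 1
Rank recovery: 1, 6, 4, 5, 3, 2
d = rank(age) − rank(recovery): 2, -2, 2, 0, -1, -1; Σd² = 14
ρ = 1 − 6Σd² / [n(n²−1)] = 1 − 6×14 / (6×35) = 1 − 84/210 ≈ 0.600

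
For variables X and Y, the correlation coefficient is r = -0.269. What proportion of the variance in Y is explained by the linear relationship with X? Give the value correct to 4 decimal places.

r² = (-0.269)² = 0.0724

0.0724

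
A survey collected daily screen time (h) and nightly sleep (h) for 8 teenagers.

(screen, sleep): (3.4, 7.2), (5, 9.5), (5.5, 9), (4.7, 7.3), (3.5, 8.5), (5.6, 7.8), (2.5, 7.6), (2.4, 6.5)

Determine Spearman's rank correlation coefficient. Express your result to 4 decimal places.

0.6905

Rank screen: 3, 6, 7, 5, 4, 8, 2, 1
Rank sleep: 2, 8, 7, 3, 6, 5, 4, 1
d = rank(screen) − rank(sleep): 1, -2, 0, 2, -2, 3, -2, 0; Σd² = 26
ρ = 1 − 6Σd² / [n(n²−1)] = 1 − 6×26 / (8×63) = 1 − 156/504 ≈ 0.6905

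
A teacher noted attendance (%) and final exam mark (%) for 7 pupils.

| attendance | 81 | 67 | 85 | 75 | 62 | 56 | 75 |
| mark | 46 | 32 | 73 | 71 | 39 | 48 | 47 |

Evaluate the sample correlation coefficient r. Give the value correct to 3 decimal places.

n = 7, Σx = 501, Σy = 356, Σx² = 36505, Σy² = 19544, Σxy = 26031
nΣxy − ΣxΣy = 182217 − 178356 = 3861
nΣx² − (Σx)² = 255535 − 251001 = 4534; nΣy² − (Σy)² = 136808 − 126736 = 10072
r = 3861 / √(4534 × 10072) = 3861 / 6757.6955 ≈ 0.571

0.571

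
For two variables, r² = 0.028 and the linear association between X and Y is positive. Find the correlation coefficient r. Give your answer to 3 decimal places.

|r| = √0.028 = 0.167
The association is positive, so r = 0.167.

0.167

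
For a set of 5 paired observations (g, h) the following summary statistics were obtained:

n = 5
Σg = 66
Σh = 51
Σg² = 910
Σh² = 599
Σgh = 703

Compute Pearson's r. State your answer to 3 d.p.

r = (nΣgh − ΣgΣh) / √[(nΣg² − (Σg)²)(nΣh² − (Σh)²)]
Numerator: 5×703 − 66×51 = 149
Denominator: √[(4550 − 4356)(2995 − 2601)] = √[194 × 394] = 276.4706
r = 149 / 276.4706 ≈ 0.539

0.539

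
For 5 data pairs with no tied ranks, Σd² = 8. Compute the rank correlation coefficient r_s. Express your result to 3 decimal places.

0.600

ρ = 1 − 6Σd² / [n(n²−1)] = 1 − 6×8 / (5×24)
  = 1 − 48/120 = 1 − 0.4000 ≈ 0.600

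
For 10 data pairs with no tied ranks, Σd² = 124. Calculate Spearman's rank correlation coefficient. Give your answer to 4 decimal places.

ρ = 1 − 6Σd² / [n(n²−1)] = 1 − 6×124 / (10×99)
  = 1 − 744/990 = 1 − 0.75152 ≈ 0.2485

0.2485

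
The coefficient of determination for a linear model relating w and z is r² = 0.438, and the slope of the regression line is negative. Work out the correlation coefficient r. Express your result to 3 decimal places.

|r| = √0.438 = 0.662
The association is negative, so r = −0.662.

-0.662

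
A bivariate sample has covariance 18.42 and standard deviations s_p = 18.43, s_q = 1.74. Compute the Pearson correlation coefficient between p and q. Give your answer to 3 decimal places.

r = Cov(p,q) / (s_p · s_q) = 18.42 / (18.43 × 1.74)
  = 18.42 / 32.0682 ≈ 0.574

0.574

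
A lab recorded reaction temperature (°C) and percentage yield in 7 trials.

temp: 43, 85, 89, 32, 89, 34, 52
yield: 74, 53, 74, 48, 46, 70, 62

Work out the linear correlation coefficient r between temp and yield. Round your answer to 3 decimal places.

-0.188

n = 7, Σx = 424, Σy = 427, Σx² = 29800, Σy² = 26925, Σxy = 25507
nΣxy − ΣxΣy = 178549 − 181048 = -2499
nΣx² − (Σx)² = 208600 − 179776 = 28824; nΣy² − (Σy)² = 188475 − 182329 = 6146
r = -2499 / √(28824 × 6146) = -2499 / 13309.8574 ≈ -0.188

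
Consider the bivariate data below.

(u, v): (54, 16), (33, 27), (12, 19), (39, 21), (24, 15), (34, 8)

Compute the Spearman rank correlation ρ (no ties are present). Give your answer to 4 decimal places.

-0.0286

Rank u: 6, 3, 1, 5, 2, 4
Rank v: 3, 6, 4, 5, 2, 1
d = rank(u) − rank(v): 3, -3, -3, 0, 0, 3; Σd² = 36
ρ = 1 − 6Σd² / [n(n²−1)] = 1 − 6×36 / (6×35) = 1 − 216/210 ≈ -0.0286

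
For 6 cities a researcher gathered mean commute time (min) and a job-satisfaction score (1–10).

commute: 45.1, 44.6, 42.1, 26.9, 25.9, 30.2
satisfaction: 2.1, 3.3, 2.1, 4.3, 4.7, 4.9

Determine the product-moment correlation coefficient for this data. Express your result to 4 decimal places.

-0.8798

n = 6, Σx = 214.8, Σy = 21.4, Σx² = 8102.04, Σy² = 84.3, Σxy = 715.68
nΣxy − ΣxΣy = 4294.08 − 4596.72 = -302.64
nΣx² − (Σx)² = 48612.24 − 46139.04 = 2473.2; nΣy² − (Σy)² = 505.8 − 457.96 = 47.84
r = -302.64 / √(2473.2 × 47.84) = -302.64 / 343.9737 ≈ -0.8798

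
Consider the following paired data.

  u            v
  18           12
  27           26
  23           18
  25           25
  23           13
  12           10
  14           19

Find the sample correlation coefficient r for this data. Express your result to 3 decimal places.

n = 7, Σu = 142, Σv = 123, Σu² = 3076, Σv² = 2399, Σuv = 2642
nΣuv − ΣuΣv = 18494 − 17466 = 1028
nΣu² − (Σu)² = 21532 − 20164 = 1368; nΣv² − (Σv)² = 16793 − 15129 = 1664
r = 1028 / √(1368 × 1664) = 1028 / 1508.7584 ≈ 0.681

0.681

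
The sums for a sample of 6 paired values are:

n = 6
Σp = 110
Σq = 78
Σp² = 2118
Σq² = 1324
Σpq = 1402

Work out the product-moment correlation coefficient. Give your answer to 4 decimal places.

r = (nΣpq − ΣpΣq) / √[(nΣp² − (Σp)²)(nΣq² − (Σq)²)]
Numerator: 6×1402 − 110×78 = -168
Denominator: √[(12708 − 12100)(7944 − 6084)] = √[608 × 1860] = 1063.4284
r = -168 / 1063.4284 ≈ -0.1580

-0.1580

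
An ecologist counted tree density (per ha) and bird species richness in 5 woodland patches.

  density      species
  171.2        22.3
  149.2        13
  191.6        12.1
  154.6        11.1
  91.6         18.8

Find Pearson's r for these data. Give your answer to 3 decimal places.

-0.286

n = 5, Σx = 758.2, Σy = 77.3, Σx² = 120572.36, Σy² = 1289.35, Σxy = 11513.86
nΣxy − ΣxΣy = 57569.3 − 58608.86 = -1039.56
nΣx² − (Σx)² = 602861.8 − 574867.24 = 27994.56; nΣy² − (Σy)² = 6446.75 − 5975.29 = 471.46
r = -1039.56 / √(27994.56 × 471.46) = -1039.56 / 3632.9486 ≈ -0.286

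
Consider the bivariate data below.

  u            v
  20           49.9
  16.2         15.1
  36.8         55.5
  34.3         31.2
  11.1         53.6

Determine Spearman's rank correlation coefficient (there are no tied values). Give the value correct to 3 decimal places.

0.300

Rank u: 3, 2, 5, 4, 1
Rank v: 3, 1, 5, 2, 4
d = rank(u) − rank(v): 0, 1, 0, 2, -3; Σd² = 14
ρ = 1 − 6Σd² / [n(n²−1)] = 1 − 6×14 / (5×24) = 1 − 84/120 ≈ 0.300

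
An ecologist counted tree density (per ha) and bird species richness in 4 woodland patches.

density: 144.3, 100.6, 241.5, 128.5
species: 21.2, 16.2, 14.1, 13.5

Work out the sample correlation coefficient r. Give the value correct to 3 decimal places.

n = 4, Σx = 614.9, Σy = 65, Σx² = 105777.35, Σy² = 1092.94, Σxy = 9828.78
nΣxy − ΣxΣy = 39315.12 − 39968.5 = -653.38
nΣx² − (Σx)² = 423109.4 − 378102.01 = 45007.39; nΣy² − (Σy)² = 4371.76 − 4225 = 146.76
r = -653.38 / √(45007.39 × 146.76) = -653.38 / 2570.0748 ≈ -0.254

-0.254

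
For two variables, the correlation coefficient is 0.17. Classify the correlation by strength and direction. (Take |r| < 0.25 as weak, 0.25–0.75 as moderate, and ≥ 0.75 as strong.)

r = 0.17 > 0 so the relationship is positive.
|r| = 0.17, which falls in the weak range.

weak positive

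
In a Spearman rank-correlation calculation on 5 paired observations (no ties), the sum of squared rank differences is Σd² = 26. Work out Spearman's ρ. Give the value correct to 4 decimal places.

ρ = 1 − 6Σd² / [n(n²−1)] = 1 − 6×26 / (5×24)
  = 1 − 156/120 = 1 − 1.30000 ≈ -0.3000

-0.3000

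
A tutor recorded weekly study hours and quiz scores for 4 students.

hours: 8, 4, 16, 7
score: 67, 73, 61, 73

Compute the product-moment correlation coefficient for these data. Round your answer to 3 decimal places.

n = 4, Σx = 35, Σy = 274, Σx² = 385, Σy² = 18868, Σxy = 2315
nΣxy − ΣxΣy = 9260 − 9590 = -330
nΣx² − (Σx)² = 1540 − 1225 = 315; nΣy² − (Σy)² = 75472 − 75076 = 396
r = -330 / √(315 × 396) = -330 / 353.1855 ≈ -0.934

-0.934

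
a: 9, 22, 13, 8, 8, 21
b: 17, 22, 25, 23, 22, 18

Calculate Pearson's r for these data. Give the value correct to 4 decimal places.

-0.1464

n = 6, Σa = 81, Σb = 127, Σa² = 1303, Σb² = 2735, Σab = 1700
nΣab − ΣaΣb = 10200 − 10287 = -87
nΣa² − (Σa)² = 7818 − 6561 = 1257; nΣb² − (Σb)² = 16410 − 16129 = 281
r = -87 / √(1257 × 281) = -87 / 594.3206 ≈ -0.1464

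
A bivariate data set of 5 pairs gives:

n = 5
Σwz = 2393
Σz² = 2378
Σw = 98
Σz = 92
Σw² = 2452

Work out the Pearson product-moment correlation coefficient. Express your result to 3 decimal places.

r = (nΣwz − ΣwΣz) / √[(nΣw² − (Σw)²)(nΣz² − (Σz)²)]
Numerator: 5×2393 − 98×92 = 2949
Denominator: √[(12260 − 9604)(11890 − 8464)] = √[2656 × 3426] = 3016.5305
r = 2949 / 3016.5305 ≈ 0.978

0.978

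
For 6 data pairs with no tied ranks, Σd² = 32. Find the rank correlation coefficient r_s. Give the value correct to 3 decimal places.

0.086

ρ = 1 − 6Σd² / [n(n²−1)] = 1 − 6×32 / (6×35)
  = 1 − 192/210 = 1 − 0.9143 ≈ 0.086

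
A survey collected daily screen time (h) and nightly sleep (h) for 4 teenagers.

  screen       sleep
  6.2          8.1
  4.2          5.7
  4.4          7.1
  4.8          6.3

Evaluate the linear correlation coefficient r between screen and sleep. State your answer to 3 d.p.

n = 4, Σx = 19.6, Σy = 27.2, Σx² = 98.48, Σy² = 188.2, Σxy = 135.64
nΣxy − ΣxΣy = 542.56 − 533.12 = 9.44
nΣx² − (Σx)² = 393.92 − 384.16 = 9.76; nΣy² − (Σy)² = 752.8 − 739.84 = 12.96
r = 9.44 / √(9.76 × 12.96) = 9.44 / 11.2468 ≈ 0.839

0.839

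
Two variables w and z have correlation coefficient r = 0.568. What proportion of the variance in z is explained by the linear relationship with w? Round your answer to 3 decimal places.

0.323

r² = (0.568)² = 0.323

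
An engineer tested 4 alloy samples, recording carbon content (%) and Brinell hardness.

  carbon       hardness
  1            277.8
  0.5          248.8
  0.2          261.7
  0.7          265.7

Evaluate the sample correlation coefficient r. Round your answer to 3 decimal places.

0.673

n = 4, Σx = 2.4, Σy = 1054, Σx² = 1.78, Σy² = 278157.66, Σxy = 640.53
nΣxy − ΣxΣy = 2562.12 − 2529.6 = 32.52
nΣx² − (Σx)² = 7.12 − 5.76 = 1.36; nΣy² − (Σy)² = 1112630.64 − 1110916 = 1714.64
r = 32.52 / √(1.36 × 1714.64) = 32.52 / 48.2899 ≈ 0.673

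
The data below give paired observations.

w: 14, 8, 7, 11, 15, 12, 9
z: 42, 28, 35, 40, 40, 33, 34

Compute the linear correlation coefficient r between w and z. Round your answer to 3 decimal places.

0.704

n = 7, Σw = 76, Σz = 252, Σw² = 880, Σz² = 9218, Σwz = 2799
nΣwz − ΣwΣz = 19593 − 19152 = 441
nΣw² − (Σw)² = 6160 − 5776 = 384; nΣz² − (Σz)² = 64526 − 63504 = 1022
r = 441 / √(384 × 1022) = 441 / 626.4567 ≈ 0.704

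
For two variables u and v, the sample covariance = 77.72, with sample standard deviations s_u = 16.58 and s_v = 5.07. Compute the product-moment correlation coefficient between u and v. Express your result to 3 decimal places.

0.925

r = Cov(u,v) / (s_u · s_v) = 77.72 / (16.58 × 5.07)
  = 77.72 / 84.0606 ≈ 0.925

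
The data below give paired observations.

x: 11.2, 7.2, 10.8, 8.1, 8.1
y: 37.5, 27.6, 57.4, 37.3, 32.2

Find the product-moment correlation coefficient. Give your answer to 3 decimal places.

n = 5, Σx = 45.4, Σy = 192, Σx² = 425.14, Σy² = 7890.9, Σxy = 1801.59
nΣxy − ΣxΣy = 9007.95 − 8716.8 = 291.15
nΣx² − (Σx)² = 2125.7 − 2061.16 = 64.54; nΣy² − (Σy)² = 39454.5 − 36864 = 2590.5
r = 291.15 / √(64.54 × 2590.5) = 291.15 / 408.8898 ≈ 0.712

0.712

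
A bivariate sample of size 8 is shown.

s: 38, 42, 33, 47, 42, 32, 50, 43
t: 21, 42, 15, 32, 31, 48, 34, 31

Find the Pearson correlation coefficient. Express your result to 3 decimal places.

n = 8, Σs = 327, Σt = 254, Σs² = 13643, Σt² = 8836, Σst = 10432
nΣst − ΣsΣt = 83456 − 83058 = 398
nΣs² − (Σs)² = 109144 − 106929 = 2215; nΣt² − (Σt)² = 70688 − 64516 = 6172
r = 398 / √(2215 × 6172) = 398 / 3697.4288 ≈ 0.108

0.108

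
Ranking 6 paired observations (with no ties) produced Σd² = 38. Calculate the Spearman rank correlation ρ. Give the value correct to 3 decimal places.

-0.086

ρ = 1 − 6Σd² / [n(n²−1)] = 1 − 6×38 / (6×35)
  = 1 − 228/210 = 1 − 1.0857 ≈ -0.086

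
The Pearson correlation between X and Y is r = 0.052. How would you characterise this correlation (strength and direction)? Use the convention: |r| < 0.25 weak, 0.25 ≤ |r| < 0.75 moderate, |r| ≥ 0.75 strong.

weak positive

r = 0.052 > 0 so the relationship is positive.
|r| = 0.052, which falls in the weak range.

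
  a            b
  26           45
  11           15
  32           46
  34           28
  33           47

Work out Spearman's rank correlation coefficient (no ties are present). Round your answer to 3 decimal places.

Rank a: 2, 1, 3, 5, 4
Rank b: 3, 1, 4, 2, 5
d = rank(a) − rank(b): -1, 0, -1, 3, -1; Σd² = 12
ρ = 1 − 6Σd² / [n(n²−1)] = 1 − 6×12 / (5×24) = 1 − 72/120 ≈ 0.400

0.400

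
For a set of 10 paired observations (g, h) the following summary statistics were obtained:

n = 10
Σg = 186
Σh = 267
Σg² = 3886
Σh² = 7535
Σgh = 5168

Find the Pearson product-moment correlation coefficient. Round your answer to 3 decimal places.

0.485

r = (nΣgh − ΣgΣh) / √[(nΣg² − (Σg)²)(nΣh² − (Σh)²)]
Numerator: 10×5168 − 186×267 = 2018
Denominator: √[(38860 − 34596)(75350 − 71289)] = √[4264 × 4061] = 4161.2623
r = 2018 / 4161.2623 ≈ 0.485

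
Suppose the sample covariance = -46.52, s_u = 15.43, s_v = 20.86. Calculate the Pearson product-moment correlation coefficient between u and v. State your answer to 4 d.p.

-0.1445

r = Cov(u,v) / (s_u · s_v) = -46.52 / (15.43 × 20.86)
  = -46.52 / 321.8698 ≈ -0.1445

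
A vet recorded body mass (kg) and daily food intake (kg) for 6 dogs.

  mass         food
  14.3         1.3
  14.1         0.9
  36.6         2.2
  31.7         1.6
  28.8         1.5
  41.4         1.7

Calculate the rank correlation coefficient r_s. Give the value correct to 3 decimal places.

Rank mass: 2, 1, 5, 4, 3, 6
Rank food: 2, 1, 6, 4, 3, 5
d = rank(mass) − rank(food): 0, 0, -1, 0, 0, 1; Σd² = 2
ρ = 1 − 6Σd² / [n(n²−1)] = 1 − 6×2 / (6×35) = 1 − 12/210 ≈ 0.943

0.943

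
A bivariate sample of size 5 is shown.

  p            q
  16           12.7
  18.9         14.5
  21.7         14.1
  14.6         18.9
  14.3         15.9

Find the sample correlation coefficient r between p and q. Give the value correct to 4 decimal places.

n = 5, Σp = 85.5, Σq = 76.1, Σp² = 1501.75, Σq² = 1180.37, Σpq = 1286.53
nΣpq − ΣpΣq = 6432.65 − 6506.55 = -73.9
nΣp² − (Σp)² = 7508.75 − 7310.25 = 198.5; nΣq² − (Σq)² = 5901.85 − 5791.21 = 110.64
r = -73.9 / √(198.5 × 110.64) = -73.9 / 148.1960 ≈ -0.4987

-0.4987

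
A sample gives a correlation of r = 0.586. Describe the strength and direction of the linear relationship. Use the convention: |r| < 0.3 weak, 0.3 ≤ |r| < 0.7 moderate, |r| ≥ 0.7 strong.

moderate positive

r = 0.586 > 0 so the relationship is positive.
|r| = 0.586, which falls in the moderate range.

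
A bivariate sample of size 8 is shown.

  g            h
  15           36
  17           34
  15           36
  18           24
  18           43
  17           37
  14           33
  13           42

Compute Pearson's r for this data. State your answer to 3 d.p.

n = 8, Σg = 127, Σh = 285, Σg² = 2041, Σh² = 10395, Σgh = 4501
nΣgh − ΣgΣh = 36008 − 36195 = -187
nΣg² − (Σg)² = 16328 − 16129 = 199; nΣh² − (Σh)² = 83160 − 81225 = 1935
r = -187 / √(199 × 1935) = -187 / 620.5361 ≈ -0.301

-0.301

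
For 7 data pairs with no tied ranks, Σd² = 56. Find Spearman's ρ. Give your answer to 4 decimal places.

ρ = 1 − 6Σd² / [n(n²−1)] = 1 − 6×56 / (7×48)
  = 1 − 336/336 = 1 − 1.00000 ≈ 0.0000

0.0000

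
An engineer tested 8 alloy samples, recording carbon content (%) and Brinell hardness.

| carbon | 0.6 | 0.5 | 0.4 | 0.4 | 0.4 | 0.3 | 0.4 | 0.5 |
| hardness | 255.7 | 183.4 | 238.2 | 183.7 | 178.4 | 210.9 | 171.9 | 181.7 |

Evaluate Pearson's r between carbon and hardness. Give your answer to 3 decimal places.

n = 8, Σx = 3.5, Σy = 1603.9, Σx² = 1.59, Σy² = 328372.85, Σxy = 708.12
nΣxy − ΣxΣy = 5664.96 − 5613.65 = 51.31
nΣx² − (Σx)² = 12.72 − 12.25 = 0.47; nΣy² − (Σy)² = 2626982.8 − 2572495.21 = 54487.59
r = 51.31 / √(0.47 × 54487.59) = 51.31 / 160.0286 ≈ 0.321

0.321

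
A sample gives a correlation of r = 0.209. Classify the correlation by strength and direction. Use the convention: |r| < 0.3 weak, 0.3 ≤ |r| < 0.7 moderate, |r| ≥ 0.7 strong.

r = 0.209 > 0 so the relationship is positive.
|r| = 0.209, which falls in the weak range.

weak positive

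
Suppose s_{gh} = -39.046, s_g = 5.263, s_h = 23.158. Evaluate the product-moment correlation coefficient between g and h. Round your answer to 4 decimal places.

-0.3204

r = Cov(g,h) / (s_g · s_h) = -39.046 / (5.263 × 23.158)
  = -39.046 / 121.8806 ≈ -0.3204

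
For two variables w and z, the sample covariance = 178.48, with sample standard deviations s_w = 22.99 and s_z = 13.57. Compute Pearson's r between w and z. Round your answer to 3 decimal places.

0.572

r = Cov(w,z) / (s_w · s_z) = 178.48 / (22.99 × 13.57)
  = 178.48 / 311.9743 ≈ 0.572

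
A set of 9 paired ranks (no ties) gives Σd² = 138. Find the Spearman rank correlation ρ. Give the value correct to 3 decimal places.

ρ = 1 − 6Σd² / [n(n²−1)] = 1 − 6×138 / (9×80)
  = 1 − 828/720 = 1 − 1.1500 ≈ -0.150

-0.150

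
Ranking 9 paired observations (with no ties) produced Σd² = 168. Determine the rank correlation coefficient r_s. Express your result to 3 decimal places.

-0.400

ρ = 1 − 6Σd² / [n(n²−1)] = 1 − 6×168 / (9×80)
  = 1 − 1008/720 = 1 − 1.4000 ≈ -0.400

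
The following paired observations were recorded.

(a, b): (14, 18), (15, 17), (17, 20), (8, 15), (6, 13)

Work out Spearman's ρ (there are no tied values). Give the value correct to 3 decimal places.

0.900

Rank a: 3, 4, 5, 2, 1
Rank b: 4, 3, 5, 2, 1
d = rank(a) − rank(b): -1, 1, 0, 0, 0; Σd² = 2
ρ = 1 − 6Σd² / [n(n²−1)] = 1 − 6×2 / (5×24) = 1 − 12/120 ≈ 0.900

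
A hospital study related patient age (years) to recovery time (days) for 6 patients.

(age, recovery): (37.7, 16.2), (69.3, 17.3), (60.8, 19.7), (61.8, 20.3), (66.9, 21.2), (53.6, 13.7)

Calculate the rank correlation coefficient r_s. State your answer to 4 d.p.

Rank age: 1, 6, 3, 4, 5, 2
Rank recovery: 2, 3, 4, 5, 6, 1
d = rank(age) − rank(recovery): -1, 3, -1, -1, -1, 1; Σd² = 14
ρ = 1 − 6Σd² / [n(n²−1)] = 1 − 6×14 / (6×35) = 1 − 84/210 ≈ 0.6000

0.6000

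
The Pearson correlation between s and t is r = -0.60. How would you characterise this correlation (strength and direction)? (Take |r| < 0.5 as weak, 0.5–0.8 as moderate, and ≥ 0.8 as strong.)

moderate negative

r = -0.60 < 0 so the relationship is negative.
|r| = 0.60, which falls in the moderate range.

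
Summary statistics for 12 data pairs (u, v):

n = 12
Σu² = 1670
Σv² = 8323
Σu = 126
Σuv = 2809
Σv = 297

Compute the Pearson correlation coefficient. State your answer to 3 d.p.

r = (nΣuv − ΣuΣv) / √[(nΣu² − (Σu)²)(nΣv² − (Σv)²)]
Numerator: 12×2809 − 126×297 = -3714
Denominator: √[(20040 − 15876)(99876 − 88209)] = √[4164 × 11667] = 6970.0350
r = -3714 / 6970.0350 ≈ -0.533

-0.533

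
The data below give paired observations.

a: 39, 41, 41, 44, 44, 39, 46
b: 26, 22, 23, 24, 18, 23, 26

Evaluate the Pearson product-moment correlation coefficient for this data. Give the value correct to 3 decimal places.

-0.090

n = 7, Σa = 294, Σb = 162, Σa² = 12392, Σb² = 3794, Σab = 6800
nΣab − ΣaΣb = 47600 − 47628 = -28
nΣa² − (Σa)² = 86744 − 86436 = 308; nΣb² − (Σb)² = 26558 − 26244 = 314
r = -28 / √(308 × 314) = -28 / 310.9855 ≈ -0.090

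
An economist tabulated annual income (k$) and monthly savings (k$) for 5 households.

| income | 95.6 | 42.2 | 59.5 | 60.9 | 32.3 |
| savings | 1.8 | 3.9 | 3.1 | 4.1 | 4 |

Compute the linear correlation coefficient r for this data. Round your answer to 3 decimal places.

-0.875

n = 5, Σx = 290.5, Σy = 16.9, Σx² = 19212.55, Σy² = 60.87, Σxy = 900
nΣxy − ΣxΣy = 4500 − 4909.45 = -409.45
nΣx² − (Σx)² = 96062.75 − 84390.25 = 11672.5; nΣy² − (Σy)² = 304.35 − 285.61 = 18.74
r = -409.45 / √(11672.5 × 18.74) = -409.45 / 467.6993 ≈ -0.875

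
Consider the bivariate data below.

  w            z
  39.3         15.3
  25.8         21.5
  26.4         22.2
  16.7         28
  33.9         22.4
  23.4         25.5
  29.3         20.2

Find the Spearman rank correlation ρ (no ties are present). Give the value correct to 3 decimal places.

Rank w: 7, 3, 4, 1, 6, 2, 5
Rank z: 1, 3, 4, 7, 5, 6, 2
d = rank(w) − rank(z): 6, 0, 0, -6, 1, -4, 3; Σd² = 98
ρ = 1 − 6Σd² / [n(n²−1)] = 1 − 6×98 / (7×48) = 1 − 588/336 ≈ -0.750

-0.750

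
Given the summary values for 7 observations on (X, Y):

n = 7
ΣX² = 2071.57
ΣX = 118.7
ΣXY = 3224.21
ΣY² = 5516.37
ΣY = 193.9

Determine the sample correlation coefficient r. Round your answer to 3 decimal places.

-0.690

r = (nΣXY − ΣXΣY) / √[(nΣX² − (ΣX)²)(nΣY² − (ΣY)²)]
Numerator: 7×3224.21 − 118.7×193.9 = -446.46
Denominator: √[(14500.99 − 14089.69)(38614.59 − 37597.21)] = √[411.3 × 1017.38] = 646.8759
r = -446.46 / 646.8759 ≈ -0.690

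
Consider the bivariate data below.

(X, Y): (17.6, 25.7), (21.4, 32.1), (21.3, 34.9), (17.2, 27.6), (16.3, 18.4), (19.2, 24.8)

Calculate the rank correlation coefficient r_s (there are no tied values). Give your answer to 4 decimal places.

Rank X: 3, 6, 5, 2, 1, 4
Rank Y: 3, 5, 6, 4, 1, 2
d = rank(X) − rank(Y): 0, 1, -1, -2, 0, 2; Σd² = 10
ρ = 1 − 6Σd² / [n(n²−1)] = 1 − 6×10 / (6×35) = 1 − 60/210 ≈ 0.7143

0.7143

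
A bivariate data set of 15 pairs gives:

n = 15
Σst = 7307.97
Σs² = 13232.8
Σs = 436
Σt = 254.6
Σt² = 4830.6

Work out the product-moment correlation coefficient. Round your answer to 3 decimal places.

r = (nΣst − ΣsΣt) / √[(nΣs² − (Σs)²)(nΣt² − (Σt)²)]
Numerator: 15×7307.97 − 436×254.6 = -1386.05
Denominator: √[(198492 − 190096)(72459 − 64821.16)] = √[8396 × 7637.84] = 8007.9526
r = -1386.05 / 8007.9526 ≈ -0.173

-0.173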